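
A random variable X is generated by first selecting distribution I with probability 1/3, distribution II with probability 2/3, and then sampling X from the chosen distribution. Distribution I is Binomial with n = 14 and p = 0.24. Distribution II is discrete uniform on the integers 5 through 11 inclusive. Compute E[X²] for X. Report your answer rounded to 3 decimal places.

For each component E[X²] = Var + (mean)², giving I: 13.8432; II: 68.
Overall E[X²] = 0.333333·13.8432 + 0.666667·68 = 49.9477.

49.948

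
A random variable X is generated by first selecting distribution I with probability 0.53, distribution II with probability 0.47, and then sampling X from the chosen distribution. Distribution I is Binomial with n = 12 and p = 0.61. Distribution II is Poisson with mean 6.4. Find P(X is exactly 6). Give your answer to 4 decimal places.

0.1633

Conditional on each component, P(X = 6): I: 0.167509; II: 0.158585.
By total probability, P(X = 6) = 0.53·0.167509 + 0.47·0.158585 = 0.163315.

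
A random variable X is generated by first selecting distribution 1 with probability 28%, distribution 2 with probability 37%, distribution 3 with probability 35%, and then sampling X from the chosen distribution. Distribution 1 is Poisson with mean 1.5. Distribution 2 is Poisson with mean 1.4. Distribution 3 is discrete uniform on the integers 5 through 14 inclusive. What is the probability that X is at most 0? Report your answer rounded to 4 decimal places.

0.1537

Conditional on each component, P(X ≤ 0): 1: 0.22313; 2: 0.246597; 3: 0.
By total probability, P(X ≤ 0) = 0.28·0.22313 + 0.37·0.246597 + 0.35·0 = 0.153717.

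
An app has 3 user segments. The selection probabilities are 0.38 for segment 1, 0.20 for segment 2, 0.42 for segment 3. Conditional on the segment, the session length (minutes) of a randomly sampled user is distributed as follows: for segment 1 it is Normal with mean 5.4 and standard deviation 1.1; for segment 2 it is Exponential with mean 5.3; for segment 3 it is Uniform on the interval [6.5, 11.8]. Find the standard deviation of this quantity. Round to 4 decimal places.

3.2483

Per component, 1: μ=5.4, E[X²]=30.37; 2: μ=5.3, E[X²]=56.18; 3: μ=9.15, E[X²]=86.0633.
E[X] = 0.38·5.4 + 0.2·5.3 + 0.42·9.15 = 6.955.
E[X²] = 0.38·30.37 + 0.2·56.18 + 0.42·86.0633 = 58.9232.
Var(X) = E[X²] − (E[X])² = 58.9232 − 48.372 = 10.5512.
SD(X) = √10.5512 = 3.24826.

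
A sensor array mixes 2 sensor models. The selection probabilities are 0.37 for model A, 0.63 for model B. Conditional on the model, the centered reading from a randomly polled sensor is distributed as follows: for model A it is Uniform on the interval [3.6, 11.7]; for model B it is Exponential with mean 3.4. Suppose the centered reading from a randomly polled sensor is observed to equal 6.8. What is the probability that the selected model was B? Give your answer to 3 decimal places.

0.354

Likelihoods f(6.8 | ·): A: 0.123457; B: 0.0398045.
Posterior ∝ prior × likelihood. Numerator for B: 0.63·0.0398045 = 0.0250768.
Normalizing constant: 0.37·0.123457 + 0.63·0.0398045 = 0.0707558.
P(B | observation) = 0.0250768 / 0.0707558 = 0.354414.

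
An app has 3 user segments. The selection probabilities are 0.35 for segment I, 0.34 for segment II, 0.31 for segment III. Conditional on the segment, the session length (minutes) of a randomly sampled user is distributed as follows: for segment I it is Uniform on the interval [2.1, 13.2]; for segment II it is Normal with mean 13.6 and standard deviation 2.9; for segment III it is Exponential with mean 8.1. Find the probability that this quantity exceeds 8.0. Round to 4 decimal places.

Conditional on each segment, P(X > 8.0): I: 0.468468; II: 0.973261; III: 0.372449.
By total probability, P(X > 8.0) = 0.35·0.468468 + 0.34·0.973261 + 0.31·0.372449 = 0.610332.

0.6103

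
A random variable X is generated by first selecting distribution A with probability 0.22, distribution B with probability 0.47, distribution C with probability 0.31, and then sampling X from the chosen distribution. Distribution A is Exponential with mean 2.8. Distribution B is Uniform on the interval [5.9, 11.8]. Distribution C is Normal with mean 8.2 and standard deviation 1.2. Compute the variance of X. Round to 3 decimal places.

9.370

Per component, A: μ=2.8, E[X²]=15.68; B: μ=8.85, E[X²]=81.2233; C: μ=8.2, E[X²]=68.68.
E[X] = 0.22·2.8 + 0.47·8.85 + 0.31·8.2 = 7.3175.
E[X²] = 0.22·15.68 + 0.47·81.2233 + 0.31·68.68 = 62.9154.
Var(X) = E[X²] − (E[X])² = 62.9154 − 53.5458 = 9.36956.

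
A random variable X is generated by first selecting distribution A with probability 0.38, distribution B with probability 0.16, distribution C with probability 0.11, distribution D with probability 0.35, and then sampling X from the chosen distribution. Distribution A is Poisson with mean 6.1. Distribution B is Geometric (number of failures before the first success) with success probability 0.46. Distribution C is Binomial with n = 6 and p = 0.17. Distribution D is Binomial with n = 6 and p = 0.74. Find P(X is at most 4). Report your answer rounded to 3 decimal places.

0.537

Conditional on each component, P(X ≤ 4): A: 0.271894; B: 0.954083; C: 0.999269; D: 0.489628.
By total probability, P(X ≤ 4) = 0.38·0.271894 + 0.16·0.954083 + 0.11·0.999269 + 0.35·0.489628 = 0.537263.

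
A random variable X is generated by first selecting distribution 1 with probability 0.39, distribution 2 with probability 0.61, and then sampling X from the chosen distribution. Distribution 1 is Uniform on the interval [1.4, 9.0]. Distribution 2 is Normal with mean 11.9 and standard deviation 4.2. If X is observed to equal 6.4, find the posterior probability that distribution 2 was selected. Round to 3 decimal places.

0.324

Likelihoods f(6.4 | ·): 1: 0.131579; 2: 0.0402982.
Posterior ∝ prior × likelihood. Numerator for 2: 0.61·0.0402982 = 0.0245819.
Normalizing constant: 0.39·0.131579 + 0.61·0.0402982 = 0.0758977.
P(2 | observation) = 0.0245819 / 0.0758977 = 0.323882.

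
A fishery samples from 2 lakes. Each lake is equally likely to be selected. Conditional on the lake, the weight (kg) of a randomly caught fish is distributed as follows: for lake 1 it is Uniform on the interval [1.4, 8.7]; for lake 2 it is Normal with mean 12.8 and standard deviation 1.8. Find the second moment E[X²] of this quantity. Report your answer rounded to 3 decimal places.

98.512

For each component E[X²] = Var + (mean)², giving 1: 29.9433; 2: 167.08.
Overall E[X²] = 0.5·29.9433 + 0.5·167.08 = 98.5117.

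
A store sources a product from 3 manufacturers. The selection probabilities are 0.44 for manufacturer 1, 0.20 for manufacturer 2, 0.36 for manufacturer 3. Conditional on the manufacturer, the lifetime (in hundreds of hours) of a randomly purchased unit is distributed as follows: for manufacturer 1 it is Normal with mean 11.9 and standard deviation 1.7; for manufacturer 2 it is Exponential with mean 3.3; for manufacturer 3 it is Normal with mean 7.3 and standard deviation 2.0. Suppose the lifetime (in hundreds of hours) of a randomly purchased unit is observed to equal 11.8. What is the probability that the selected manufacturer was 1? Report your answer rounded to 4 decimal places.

Likelihoods f(11.8 | ·): 1: 0.234266; 2: 0.00848309; 3: 0.0158698.
Posterior ∝ prior × likelihood. Numerator for 1: 0.44·0.234266 = 0.103077.
Normalizing constant: 0.44·0.234266 + 0.2·0.00848309 + 0.36·0.0158698 = 0.110487.
P(1 | observation) = 0.103077 / 0.110487 = 0.932935.

0.9329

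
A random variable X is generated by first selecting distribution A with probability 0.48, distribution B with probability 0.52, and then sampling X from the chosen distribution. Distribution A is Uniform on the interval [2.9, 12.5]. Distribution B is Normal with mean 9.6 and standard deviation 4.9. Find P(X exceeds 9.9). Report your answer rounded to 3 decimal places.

0.377

Conditional on each component, P(X > 9.9): A: 0.270833; B: 0.47559.
By total probability, P(X > 9.9) = 0.48·0.270833 + 0.52·0.47559 = 0.377307.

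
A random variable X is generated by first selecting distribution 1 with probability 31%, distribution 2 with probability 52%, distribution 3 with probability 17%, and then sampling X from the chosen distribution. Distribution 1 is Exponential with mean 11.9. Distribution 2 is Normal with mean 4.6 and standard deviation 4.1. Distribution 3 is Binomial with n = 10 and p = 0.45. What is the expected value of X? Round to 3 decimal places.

Component means — 1: 11.9; 2: 4.6; 3: 4.5.
E[X] = 0.31·11.9 + 0.52·4.6 + 0.17·4.5 = 6.846.

6.846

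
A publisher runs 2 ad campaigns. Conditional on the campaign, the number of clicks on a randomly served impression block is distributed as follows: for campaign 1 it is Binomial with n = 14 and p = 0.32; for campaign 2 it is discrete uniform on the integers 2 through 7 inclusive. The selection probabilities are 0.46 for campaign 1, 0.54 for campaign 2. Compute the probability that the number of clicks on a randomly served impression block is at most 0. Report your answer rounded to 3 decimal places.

Conditional on each campaign, P(X ≤ 0): 1: 0.00451986; 2: 0.
By total probability, P(X ≤ 0) = 0.46·0.00451986 + 0.54·0 = 0.00207913.

0.002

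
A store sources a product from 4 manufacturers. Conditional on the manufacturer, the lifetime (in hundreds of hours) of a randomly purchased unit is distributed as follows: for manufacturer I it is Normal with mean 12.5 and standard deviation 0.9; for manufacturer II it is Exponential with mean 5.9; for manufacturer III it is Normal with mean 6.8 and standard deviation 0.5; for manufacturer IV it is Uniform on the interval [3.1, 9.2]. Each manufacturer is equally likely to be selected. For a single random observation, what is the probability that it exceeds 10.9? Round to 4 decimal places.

0.2800

Conditional on each manufacturer, P(X > 10.9): I: 0.96228; II: 0.157637; III: 1.11022e-16; IV: 0.
By total probability, P(X > 10.9) = 0.25·0.96228 + 0.25·0.157637 + 0.25·1.11022e-16 + 0.25·0 = 0.279979.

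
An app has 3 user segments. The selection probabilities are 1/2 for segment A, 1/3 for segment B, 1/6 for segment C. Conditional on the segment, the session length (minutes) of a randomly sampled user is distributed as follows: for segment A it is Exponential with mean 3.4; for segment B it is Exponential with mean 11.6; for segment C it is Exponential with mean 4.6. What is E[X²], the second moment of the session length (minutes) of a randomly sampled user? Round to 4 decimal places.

108.3200

For each component E[X²] = Var + (mean)², giving A: 23.12; B: 269.12; C: 42.32.
Overall E[X²] = 0.5·23.12 + 0.333333·269.12 + 0.166667·42.32 = 108.32.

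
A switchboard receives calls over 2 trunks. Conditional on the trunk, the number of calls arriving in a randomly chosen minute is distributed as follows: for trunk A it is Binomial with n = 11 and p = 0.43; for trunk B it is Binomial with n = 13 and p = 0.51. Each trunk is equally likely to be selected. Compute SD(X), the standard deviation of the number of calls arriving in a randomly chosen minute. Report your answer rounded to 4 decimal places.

1.9685

Per component, A: μ=4.73, E[X²]=25.069; B: μ=6.63, E[X²]=47.2056.
E[X] = 0.5·4.73 + 0.5·6.63 = 5.68.
E[X²] = 0.5·25.069 + 0.5·47.2056 = 36.1373.
Var(X) = E[X²] − (E[X])² = 36.1373 − 32.2624 = 3.8749.
SD(X) = √3.8749 = 1.96848.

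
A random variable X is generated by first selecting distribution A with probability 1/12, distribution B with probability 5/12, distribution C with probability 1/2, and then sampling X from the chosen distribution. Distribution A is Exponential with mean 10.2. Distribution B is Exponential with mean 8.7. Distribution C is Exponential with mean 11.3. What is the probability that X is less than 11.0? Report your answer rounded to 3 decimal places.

Conditional on each component, P(X < 11.0): A: 0.659871; B: 0.717582; C: 0.622223.
By total probability, P(X < 11.0) = 0.0833333·0.659871 + 0.416667·0.717582 + 0.5·0.622223 = 0.665093.

0.665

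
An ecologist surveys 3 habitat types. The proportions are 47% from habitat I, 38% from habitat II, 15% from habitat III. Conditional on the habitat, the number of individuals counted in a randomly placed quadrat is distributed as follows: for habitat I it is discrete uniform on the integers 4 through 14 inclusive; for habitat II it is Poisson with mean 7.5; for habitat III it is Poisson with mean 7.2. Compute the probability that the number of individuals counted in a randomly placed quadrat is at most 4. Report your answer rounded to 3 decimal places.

0.116

Conditional on each habitat, P(X ≤ 4): I: 0.0909091; II: 0.132062; III: 0.155516.
By total probability, P(X ≤ 4) = 0.47·0.0909091 + 0.38·0.132062 + 0.15·0.155516 = 0.116238.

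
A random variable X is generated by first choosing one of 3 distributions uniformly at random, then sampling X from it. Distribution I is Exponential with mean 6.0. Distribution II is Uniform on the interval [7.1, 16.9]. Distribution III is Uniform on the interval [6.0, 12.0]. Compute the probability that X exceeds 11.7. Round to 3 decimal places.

Conditional on each component, P(X > 11.7): I: 0.142274; II: 0.530612; III: 0.05.
By total probability, P(X > 11.7) = 0.333333·0.142274 + 0.333333·0.530612 + 0.333333·0.05 = 0.240962.

0.241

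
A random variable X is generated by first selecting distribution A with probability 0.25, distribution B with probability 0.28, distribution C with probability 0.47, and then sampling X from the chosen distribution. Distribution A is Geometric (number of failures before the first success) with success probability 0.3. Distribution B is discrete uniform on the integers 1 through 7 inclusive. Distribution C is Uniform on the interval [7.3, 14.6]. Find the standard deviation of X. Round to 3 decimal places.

4.520

Per component, A: μ=2.33333, E[X²]=13.2222; B: μ=4, E[X²]=20; C: μ=10.95, E[X²]=124.343.
E[X] = 0.25·2.33333 + 0.28·4 + 0.47·10.95 = 6.84983.
E[X²] = 0.25·13.2222 + 0.28·20 + 0.47·124.343 = 67.3469.
Var(X) = E[X²] − (E[X])² = 67.3469 − 46.9202 = 20.4267.
SD(X) = √20.4267 = 4.51959.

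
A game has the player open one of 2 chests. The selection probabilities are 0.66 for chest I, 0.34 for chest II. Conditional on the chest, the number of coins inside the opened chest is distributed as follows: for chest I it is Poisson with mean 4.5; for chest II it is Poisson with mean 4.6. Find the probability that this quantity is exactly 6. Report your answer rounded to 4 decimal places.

Conditional on each chest, P(X = 6): I: 0.12812; II: 0.13227.
By total probability, P(X = 6) = 0.66·0.12812 + 0.34·0.13227 = 0.129531.

0.1295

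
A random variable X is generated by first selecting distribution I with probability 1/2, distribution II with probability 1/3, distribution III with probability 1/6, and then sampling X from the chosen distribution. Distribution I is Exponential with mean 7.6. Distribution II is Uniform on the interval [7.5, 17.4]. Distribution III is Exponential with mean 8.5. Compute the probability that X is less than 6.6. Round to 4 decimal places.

0.3802

Conditional on each component, P(X < 6.6): I: 0.580386; II: 0; III: 0.539973.
By total probability, P(X < 6.6) = 0.5·0.580386 + 0.333333·0 + 0.166667·0.539973 = 0.380189.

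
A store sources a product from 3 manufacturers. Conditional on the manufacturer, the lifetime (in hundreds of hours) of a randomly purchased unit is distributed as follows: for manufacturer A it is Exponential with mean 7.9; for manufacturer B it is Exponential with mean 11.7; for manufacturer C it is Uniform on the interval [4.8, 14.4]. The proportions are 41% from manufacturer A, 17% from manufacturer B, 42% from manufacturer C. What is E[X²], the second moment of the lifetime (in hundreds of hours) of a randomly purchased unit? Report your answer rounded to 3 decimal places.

139.652

For each component E[X²] = Var + (mean)², giving A: 124.82; B: 273.78; C: 99.84.
Overall E[X²] = 0.41·124.82 + 0.17·273.78 + 0.42·99.84 = 139.652.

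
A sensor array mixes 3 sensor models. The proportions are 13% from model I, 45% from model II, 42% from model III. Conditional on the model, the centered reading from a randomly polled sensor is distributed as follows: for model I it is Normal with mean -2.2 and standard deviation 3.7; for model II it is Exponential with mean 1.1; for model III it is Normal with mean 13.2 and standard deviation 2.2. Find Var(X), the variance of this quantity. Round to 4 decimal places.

45.6145

Per component, I: μ=-2.2, E[X²]=18.53; II: μ=1.1, E[X²]=2.42; III: μ=13.2, E[X²]=179.08.
E[X] = 0.13·-2.2 + 0.45·1.1 + 0.42·13.2 = 5.753.
E[X²] = 0.13·18.53 + 0.45·2.42 + 0.42·179.08 = 78.7115.
Var(X) = E[X²] − (E[X])² = 78.7115 − 33.097 = 45.6145.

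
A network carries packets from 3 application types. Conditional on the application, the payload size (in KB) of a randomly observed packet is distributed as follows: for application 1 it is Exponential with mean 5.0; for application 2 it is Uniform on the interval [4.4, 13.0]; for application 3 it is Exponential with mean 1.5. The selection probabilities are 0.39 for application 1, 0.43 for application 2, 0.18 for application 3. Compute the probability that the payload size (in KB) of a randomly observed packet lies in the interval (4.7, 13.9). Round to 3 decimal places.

0.551

Conditional on each application, P(4.7 < X < 13.9): 1: 0.328589; 2: 0.965116; 3: 0.0434778.
By total probability, P(4.7 < X < 13.9) = 0.39·0.328589 + 0.43·0.965116 + 0.18·0.0434778 = 0.550976.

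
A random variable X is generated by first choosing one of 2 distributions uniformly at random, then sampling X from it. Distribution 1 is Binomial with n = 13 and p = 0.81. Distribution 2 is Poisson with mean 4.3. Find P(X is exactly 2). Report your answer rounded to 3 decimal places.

0.063

Conditional on each component, P(X = 2): 1: 5.96148e-07; 2: 0.125441.
By total probability, P(X = 2) = 0.5·5.96148e-07 + 0.5·0.125441 = 0.062721.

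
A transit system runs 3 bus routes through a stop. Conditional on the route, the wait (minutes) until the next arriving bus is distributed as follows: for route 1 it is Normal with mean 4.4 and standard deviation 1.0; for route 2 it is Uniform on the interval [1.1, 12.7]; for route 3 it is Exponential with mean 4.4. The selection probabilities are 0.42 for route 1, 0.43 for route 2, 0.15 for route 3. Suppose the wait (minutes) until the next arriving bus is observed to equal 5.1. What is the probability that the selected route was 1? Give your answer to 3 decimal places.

0.733

Likelihoods f(5.1 | ·): 1: 0.312254; 2: 0.0862069; 3: 0.0713117.
Posterior ∝ prior × likelihood. Numerator for 1: 0.42·0.312254 = 0.131147.
Normalizing constant: 0.42·0.312254 + 0.43·0.0862069 + 0.15·0.0713117 = 0.178912.
P(1 | observation) = 0.131147 / 0.178912 = 0.733022.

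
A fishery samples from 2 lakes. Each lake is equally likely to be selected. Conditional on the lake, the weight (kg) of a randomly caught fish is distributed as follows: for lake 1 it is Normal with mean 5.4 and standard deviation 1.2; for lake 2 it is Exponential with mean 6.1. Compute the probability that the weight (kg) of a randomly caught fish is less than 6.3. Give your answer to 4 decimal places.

0.7087

Conditional on each lake, P(X < 6.3): 1: 0.773373; 2: 0.643987.
By total probability, P(X < 6.3) = 0.5·0.773373 + 0.5·0.643987 = 0.70868.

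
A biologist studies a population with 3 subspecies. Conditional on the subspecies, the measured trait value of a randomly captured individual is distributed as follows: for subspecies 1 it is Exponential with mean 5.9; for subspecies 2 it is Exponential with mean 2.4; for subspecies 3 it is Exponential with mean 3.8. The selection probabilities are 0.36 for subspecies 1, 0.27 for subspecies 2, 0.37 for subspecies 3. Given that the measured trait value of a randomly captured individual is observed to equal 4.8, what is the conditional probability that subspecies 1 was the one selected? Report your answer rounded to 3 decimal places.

0.387

Likelihoods f(4.8 | ·): 1: 0.0751318; 2: 0.0563897; 3: 0.0744104.
Posterior ∝ prior × likelihood. Numerator for 1: 0.36·0.0751318 = 0.0270474.
Normalizing constant: 0.36·0.0751318 + 0.27·0.0563897 + 0.37·0.0744104 = 0.0698045.
P(1 | observation) = 0.0270474 / 0.0698045 = 0.387474.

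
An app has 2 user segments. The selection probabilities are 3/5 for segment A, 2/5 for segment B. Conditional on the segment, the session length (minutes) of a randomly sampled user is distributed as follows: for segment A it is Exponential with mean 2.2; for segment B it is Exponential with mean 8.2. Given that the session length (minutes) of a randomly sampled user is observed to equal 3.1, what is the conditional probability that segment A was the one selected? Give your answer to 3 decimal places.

0.666

Likelihoods f(3.1 | ·): A: 0.111075; B: 0.0835606.
Posterior ∝ prior × likelihood. Numerator for A: 0.6·0.111075 = 0.0666451.
Normalizing constant: 0.6·0.111075 + 0.4·0.0835606 = 0.100069.
P(A | observation) = 0.0666451 / 0.100069 = 0.665989.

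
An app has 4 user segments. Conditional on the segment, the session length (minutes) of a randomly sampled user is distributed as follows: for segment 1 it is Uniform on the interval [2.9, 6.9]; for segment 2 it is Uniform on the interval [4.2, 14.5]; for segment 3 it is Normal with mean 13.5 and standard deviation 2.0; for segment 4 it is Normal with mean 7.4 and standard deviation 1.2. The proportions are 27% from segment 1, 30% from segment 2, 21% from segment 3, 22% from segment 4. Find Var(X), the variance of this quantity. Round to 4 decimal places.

13.3929

Per component, 1: μ=4.9, E[X²]=25.3433; 2: μ=9.35, E[X²]=96.2633; 3: μ=13.5, E[X²]=186.25; 4: μ=7.4, E[X²]=56.2.
E[X] = 0.27·4.9 + 0.3·9.35 + 0.21·13.5 + 0.22·7.4 = 8.591.
E[X²] = 0.27·25.3433 + 0.3·96.2633 + 0.21·186.25 + 0.22·56.2 = 87.1982.
Var(X) = E[X²] − (E[X])² = 87.1982 − 73.8053 = 13.3929.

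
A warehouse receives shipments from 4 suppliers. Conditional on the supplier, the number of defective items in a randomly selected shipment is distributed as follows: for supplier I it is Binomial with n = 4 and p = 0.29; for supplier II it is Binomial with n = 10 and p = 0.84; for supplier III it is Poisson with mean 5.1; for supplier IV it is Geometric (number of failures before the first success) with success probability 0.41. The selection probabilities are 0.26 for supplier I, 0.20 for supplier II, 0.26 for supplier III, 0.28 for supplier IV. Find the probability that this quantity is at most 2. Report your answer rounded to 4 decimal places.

Conditional on each supplier, P(X ≤ 2): I: 0.923662; II: 1.42256e-05; III: 0.116478; IV: 0.794621.
By total probability, P(X ≤ 2) = 0.26·0.923662 + 0.2·1.42256e-05 + 0.26·0.116478 + 0.28·0.794621 = 0.492933.

0.4929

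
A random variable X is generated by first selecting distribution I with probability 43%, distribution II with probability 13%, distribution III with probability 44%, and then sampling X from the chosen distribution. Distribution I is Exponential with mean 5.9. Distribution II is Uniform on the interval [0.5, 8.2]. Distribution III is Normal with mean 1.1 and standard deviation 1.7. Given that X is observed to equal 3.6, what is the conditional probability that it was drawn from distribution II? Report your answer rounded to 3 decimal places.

0.185

Likelihoods f(3.6 | ·): I: 0.0920778; II: 0.12987; III: 0.0795888.
Posterior ∝ prior × likelihood. Numerator for II: 0.13·0.12987 = 0.0168831.
Normalizing constant: 0.43·0.0920778 + 0.13·0.12987 + 0.44·0.0795888 = 0.0914956.
P(II | observation) = 0.0168831 / 0.0914956 = 0.184524.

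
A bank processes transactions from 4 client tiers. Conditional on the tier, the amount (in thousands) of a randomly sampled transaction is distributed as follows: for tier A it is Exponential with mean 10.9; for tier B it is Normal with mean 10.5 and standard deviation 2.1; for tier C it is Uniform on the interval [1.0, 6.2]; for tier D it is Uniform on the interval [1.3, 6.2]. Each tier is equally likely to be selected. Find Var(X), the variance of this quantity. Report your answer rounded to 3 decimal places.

44.229

Per component, A: μ=10.9, E[X²]=237.62; B: μ=10.5, E[X²]=114.66; C: μ=3.6, E[X²]=15.2133; D: μ=3.75, E[X²]=16.0633.
E[X] = 0.25·10.9 + 0.25·10.5 + 0.25·3.6 + 0.25·3.75 = 7.1875.
E[X²] = 0.25·237.62 + 0.25·114.66 + 0.25·15.2133 + 0.25·16.0633 = 95.8892.
Var(X) = E[X²] − (E[X])² = 95.8892 − 51.6602 = 44.229.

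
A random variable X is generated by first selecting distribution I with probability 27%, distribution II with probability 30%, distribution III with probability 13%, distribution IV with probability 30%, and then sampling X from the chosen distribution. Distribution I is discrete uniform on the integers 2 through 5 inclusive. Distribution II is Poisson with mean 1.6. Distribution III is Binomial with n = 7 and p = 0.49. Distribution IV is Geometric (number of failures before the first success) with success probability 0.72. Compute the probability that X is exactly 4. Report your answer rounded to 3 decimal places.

Conditional on each component, P(X = 4): I: 0.25; II: 0.0551312; III: 0.267647; IV: 0.00442552.
By total probability, P(X = 4) = 0.27·0.25 + 0.3·0.0551312 + 0.13·0.267647 + 0.3·0.00442552 = 0.120161.

0.120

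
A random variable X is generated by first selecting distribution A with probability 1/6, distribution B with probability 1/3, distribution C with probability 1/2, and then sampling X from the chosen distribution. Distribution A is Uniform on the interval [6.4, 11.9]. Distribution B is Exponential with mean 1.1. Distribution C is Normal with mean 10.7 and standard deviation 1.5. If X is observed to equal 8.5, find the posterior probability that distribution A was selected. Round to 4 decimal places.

Likelihoods f(8.5 | ·): A: 0.181818; B: 0.000400586; C: 0.0907217.
Posterior ∝ prior × likelihood. Numerator for A: 0.166667·0.181818 = 0.030303.
Normalizing constant: 0.166667·0.181818 + 0.333333·0.000400586 + 0.5·0.0907217 = 0.0757974.
P(A | observation) = 0.030303 / 0.0757974 = 0.39979.

0.3998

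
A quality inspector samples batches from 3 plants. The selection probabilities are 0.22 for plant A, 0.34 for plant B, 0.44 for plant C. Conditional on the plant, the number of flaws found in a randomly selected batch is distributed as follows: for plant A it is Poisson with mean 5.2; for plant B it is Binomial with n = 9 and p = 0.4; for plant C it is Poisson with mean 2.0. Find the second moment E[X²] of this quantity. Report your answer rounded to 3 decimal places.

For each component E[X²] = Var + (mean)², giving A: 32.24; B: 15.12; C: 6.
Overall E[X²] = 0.22·32.24 + 0.34·15.12 + 0.44·6 = 14.8736.

14.874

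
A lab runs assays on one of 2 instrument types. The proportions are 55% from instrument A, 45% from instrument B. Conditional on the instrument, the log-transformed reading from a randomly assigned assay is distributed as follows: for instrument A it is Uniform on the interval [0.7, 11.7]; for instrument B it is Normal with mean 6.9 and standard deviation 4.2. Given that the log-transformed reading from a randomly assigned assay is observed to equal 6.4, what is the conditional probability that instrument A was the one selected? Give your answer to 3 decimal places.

0.541

Likelihoods f(6.4 | ·): A: 0.0909091; B: 0.0943155.
Posterior ∝ prior × likelihood. Numerator for A: 0.55·0.0909091 = 0.05.
Normalizing constant: 0.55·0.0909091 + 0.45·0.0943155 = 0.092442.
P(A | observation) = 0.05 / 0.092442 = 0.54088.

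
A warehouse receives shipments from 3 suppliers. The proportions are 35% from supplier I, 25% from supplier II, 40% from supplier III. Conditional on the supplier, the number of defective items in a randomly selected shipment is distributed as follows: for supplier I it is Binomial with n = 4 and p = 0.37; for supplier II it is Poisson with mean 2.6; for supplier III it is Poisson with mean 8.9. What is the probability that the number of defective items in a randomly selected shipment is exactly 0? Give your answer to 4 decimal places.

Conditional on each supplier, P(X = 0): I: 0.15753; II: 0.0742736; III: 0.000136389.
By total probability, P(X = 0) = 0.35·0.15753 + 0.25·0.0742736 + 0.4·0.000136389 = 0.0737583.

0.0738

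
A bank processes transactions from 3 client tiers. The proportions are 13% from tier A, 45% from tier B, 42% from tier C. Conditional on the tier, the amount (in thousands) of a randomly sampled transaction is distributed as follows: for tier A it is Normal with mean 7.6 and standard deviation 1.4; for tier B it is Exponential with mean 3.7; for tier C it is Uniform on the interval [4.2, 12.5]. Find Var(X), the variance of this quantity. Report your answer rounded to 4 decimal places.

Per component, A: μ=7.6, E[X²]=59.72; B: μ=3.7, E[X²]=27.38; C: μ=8.35, E[X²]=75.4633.
E[X] = 0.13·7.6 + 0.45·3.7 + 0.42·8.35 = 6.16.
E[X²] = 0.13·59.72 + 0.45·27.38 + 0.42·75.4633 = 51.7792.
Var(X) = E[X²] − (E[X])² = 51.7792 − 37.9456 = 13.8336.

13.8336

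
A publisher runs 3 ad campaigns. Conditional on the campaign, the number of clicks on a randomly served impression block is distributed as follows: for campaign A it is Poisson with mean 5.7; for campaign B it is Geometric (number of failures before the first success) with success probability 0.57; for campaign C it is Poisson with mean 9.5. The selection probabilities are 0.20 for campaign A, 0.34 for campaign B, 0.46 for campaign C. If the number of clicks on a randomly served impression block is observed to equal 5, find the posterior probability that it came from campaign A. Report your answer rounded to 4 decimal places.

Likelihoods P(X=5 | ·): A: 0.16777; B: 0.00837948; C: 0.0482658.
Posterior ∝ prior × likelihood. Numerator for A: 0.2·0.16777 = 0.033554.
Normalizing constant: 0.2·0.16777 + 0.34·0.00837948 + 0.46·0.0482658 = 0.0586053.
P(A | observation) = 0.033554 / 0.0586053 = 0.572542.

0.5725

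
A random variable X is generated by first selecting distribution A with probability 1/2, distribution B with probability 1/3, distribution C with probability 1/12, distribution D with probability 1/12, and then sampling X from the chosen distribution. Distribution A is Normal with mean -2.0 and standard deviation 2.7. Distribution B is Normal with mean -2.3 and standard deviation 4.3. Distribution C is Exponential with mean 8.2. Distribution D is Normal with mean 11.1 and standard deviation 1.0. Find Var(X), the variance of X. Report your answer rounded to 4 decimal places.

Per component, A: μ=-2, E[X²]=11.29; B: μ=-2.3, E[X²]=23.78; C: μ=8.2, E[X²]=134.48; D: μ=11.1, E[X²]=124.21.
E[X] = 0.5·-2 + 0.333333·-2.3 + 0.0833333·8.2 + 0.0833333·11.1 = -0.158333.
E[X²] = 0.5·11.29 + 0.333333·23.78 + 0.0833333·134.48 + 0.0833333·124.21 = 35.1292.
Var(X) = E[X²] − (E[X])² = 35.1292 − 0.0250694 = 35.1041.

35.1041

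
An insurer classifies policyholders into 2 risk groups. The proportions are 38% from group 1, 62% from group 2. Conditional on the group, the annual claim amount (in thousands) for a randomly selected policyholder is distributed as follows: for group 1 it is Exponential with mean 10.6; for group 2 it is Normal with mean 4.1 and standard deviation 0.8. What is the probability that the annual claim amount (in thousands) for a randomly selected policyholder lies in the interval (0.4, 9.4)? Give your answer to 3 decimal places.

0.829

Conditional on each group, P(0.4 < X < 9.4): 1: 0.550992; 2: 0.999998.
By total probability, P(0.4 < X < 9.4) = 0.38·0.550992 + 0.62·0.999998 = 0.829376.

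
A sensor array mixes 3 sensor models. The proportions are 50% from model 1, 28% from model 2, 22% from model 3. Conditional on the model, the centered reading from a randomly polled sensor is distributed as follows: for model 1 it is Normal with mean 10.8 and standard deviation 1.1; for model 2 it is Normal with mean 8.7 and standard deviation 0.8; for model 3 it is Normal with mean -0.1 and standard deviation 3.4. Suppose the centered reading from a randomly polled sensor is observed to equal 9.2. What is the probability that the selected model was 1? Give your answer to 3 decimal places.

0.353

Likelihoods f(9.2 | ·): 1: 0.125921; 2: 0.410201; 3: 0.00278466.
Posterior ∝ prior × likelihood. Numerator for 1: 0.5·0.125921 = 0.0629605.
Normalizing constant: 0.5·0.125921 + 0.28·0.410201 + 0.22·0.00278466 = 0.17843.
P(1 | observation) = 0.0629605 / 0.17843 = 0.352859.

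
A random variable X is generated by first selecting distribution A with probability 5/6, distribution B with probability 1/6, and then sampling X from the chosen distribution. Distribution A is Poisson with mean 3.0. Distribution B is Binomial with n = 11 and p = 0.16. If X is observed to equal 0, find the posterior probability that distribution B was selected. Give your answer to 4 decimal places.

0.3711

Likelihoods P(X=0 | ·): A: 0.0497871; B: 0.146917.
Posterior ∝ prior × likelihood. Numerator for B: 0.166667·0.146917 = 0.0244862.
Normalizing constant: 0.833333·0.0497871 + 0.166667·0.146917 = 0.0659754.
P(B | observation) = 0.0244862 / 0.0659754 = 0.371141.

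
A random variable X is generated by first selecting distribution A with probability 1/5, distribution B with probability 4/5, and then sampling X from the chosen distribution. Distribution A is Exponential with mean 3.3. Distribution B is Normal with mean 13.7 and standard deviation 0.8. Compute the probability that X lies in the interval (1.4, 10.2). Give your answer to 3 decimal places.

0.122

Conditional on each component, P(1.4 < X < 10.2): A: 0.608805; B: 6.07162e-06.
By total probability, P(1.4 < X < 10.2) = 0.2·0.608805 + 0.8·6.07162e-06 = 0.121766.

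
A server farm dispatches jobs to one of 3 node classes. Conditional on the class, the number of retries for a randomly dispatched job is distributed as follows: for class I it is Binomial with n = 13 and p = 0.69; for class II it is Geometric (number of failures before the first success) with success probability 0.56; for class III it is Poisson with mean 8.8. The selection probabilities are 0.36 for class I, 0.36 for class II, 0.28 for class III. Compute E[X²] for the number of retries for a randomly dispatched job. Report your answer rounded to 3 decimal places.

54.842

For each component E[X²] = Var + (mean)², giving I: 83.2416; II: 2.02041; III: 86.24.
Overall E[X²] = 0.36·83.2416 + 0.36·2.02041 + 0.28·86.24 = 54.8415.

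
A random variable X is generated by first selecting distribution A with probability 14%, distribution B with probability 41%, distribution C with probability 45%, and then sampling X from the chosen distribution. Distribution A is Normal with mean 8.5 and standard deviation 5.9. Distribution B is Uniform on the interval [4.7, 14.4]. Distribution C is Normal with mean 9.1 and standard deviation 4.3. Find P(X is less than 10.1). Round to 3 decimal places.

0.580

Conditional on each component, P(X < 10.1): A: 0.606876; B: 0.556701; C: 0.591948.
By total probability, P(X < 10.1) = 0.14·0.606876 + 0.41·0.556701 + 0.45·0.591948 = 0.579587.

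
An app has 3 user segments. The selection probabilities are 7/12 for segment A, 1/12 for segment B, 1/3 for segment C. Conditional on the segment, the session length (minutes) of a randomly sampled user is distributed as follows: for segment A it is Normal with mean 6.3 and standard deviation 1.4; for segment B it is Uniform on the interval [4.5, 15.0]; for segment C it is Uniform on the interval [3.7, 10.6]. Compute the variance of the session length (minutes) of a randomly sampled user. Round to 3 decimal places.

4.138

Per component, A: μ=6.3, E[X²]=41.65; B: μ=9.75, E[X²]=104.25; C: μ=7.15, E[X²]=55.09.
E[X] = 0.583333·6.3 + 0.0833333·9.75 + 0.333333·7.15 = 6.87083.
E[X²] = 0.583333·41.65 + 0.0833333·104.25 + 0.333333·55.09 = 51.3467.
Var(X) = E[X²] − (E[X])² = 51.3467 − 47.2084 = 4.13832.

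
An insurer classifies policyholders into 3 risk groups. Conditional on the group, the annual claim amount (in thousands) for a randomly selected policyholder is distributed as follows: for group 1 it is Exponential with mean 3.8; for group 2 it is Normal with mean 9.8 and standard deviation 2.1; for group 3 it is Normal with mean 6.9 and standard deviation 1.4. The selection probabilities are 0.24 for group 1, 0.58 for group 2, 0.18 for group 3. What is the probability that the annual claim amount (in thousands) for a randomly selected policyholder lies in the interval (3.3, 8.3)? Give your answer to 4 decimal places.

Conditional on each group, P(3.3 < X < 8.3): 1: 0.307047; 2: 0.236542; 3: 0.836281.
By total probability, P(3.3 < X < 8.3) = 0.24·0.307047 + 0.58·0.236542 + 0.18·0.836281 = 0.361416.

0.3614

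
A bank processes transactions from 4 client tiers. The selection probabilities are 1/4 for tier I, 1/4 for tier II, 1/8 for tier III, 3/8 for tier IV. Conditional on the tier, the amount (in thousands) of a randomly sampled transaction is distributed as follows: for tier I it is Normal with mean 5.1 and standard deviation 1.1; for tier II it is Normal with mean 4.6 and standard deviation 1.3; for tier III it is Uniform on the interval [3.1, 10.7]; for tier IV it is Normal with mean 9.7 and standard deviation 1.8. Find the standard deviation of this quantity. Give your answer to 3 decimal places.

Per component, I: μ=5.1, E[X²]=27.22; II: μ=4.6, E[X²]=22.85; III: μ=6.9, E[X²]=52.4233; IV: μ=9.7, E[X²]=97.33.
E[X] = 0.25·5.1 + 0.25·4.6 + 0.125·6.9 + 0.375·9.7 = 6.925.
E[X²] = 0.25·27.22 + 0.25·22.85 + 0.125·52.4233 + 0.375·97.33 = 55.5692.
Var(X) = E[X²] − (E[X])² = 55.5692 − 47.9556 = 7.61354.
SD(X) = √7.61354 = 2.75926.

2.759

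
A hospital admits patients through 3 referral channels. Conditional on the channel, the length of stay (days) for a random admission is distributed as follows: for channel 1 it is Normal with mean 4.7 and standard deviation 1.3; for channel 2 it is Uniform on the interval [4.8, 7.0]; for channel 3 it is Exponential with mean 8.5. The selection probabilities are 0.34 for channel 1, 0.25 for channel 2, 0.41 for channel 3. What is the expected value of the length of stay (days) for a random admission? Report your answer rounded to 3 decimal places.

Component means — 1: 4.7; 2: 5.9; 3: 8.5.
E[X] = 0.34·4.7 + 0.25·5.9 + 0.41·8.5 = 6.558.

6.558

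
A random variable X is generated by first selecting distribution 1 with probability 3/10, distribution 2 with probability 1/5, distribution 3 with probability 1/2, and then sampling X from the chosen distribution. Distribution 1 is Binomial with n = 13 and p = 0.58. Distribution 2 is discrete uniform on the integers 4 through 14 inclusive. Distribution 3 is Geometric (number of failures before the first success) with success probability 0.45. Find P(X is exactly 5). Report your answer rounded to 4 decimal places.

Conditional on each component, P(X = 5): 1: 0.0817924; 2: 0.0909091; 3: 0.0226478.
By total probability, P(X = 5) = 0.3·0.0817924 + 0.2·0.0909091 + 0.5·0.0226478 = 0.0540434.

0.0540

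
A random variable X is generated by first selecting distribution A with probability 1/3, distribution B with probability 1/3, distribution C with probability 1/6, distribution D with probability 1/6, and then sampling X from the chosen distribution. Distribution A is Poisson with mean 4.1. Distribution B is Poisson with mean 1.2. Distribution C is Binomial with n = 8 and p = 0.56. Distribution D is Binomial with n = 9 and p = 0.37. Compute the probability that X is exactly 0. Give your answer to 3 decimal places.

0.109

Conditional on each component, P(X = 0): A: 0.0165727; B: 0.301194; C: 0.00140482; D: 0.0156338.
By total probability, P(X = 0) = 0.333333·0.0165727 + 0.333333·0.301194 + 0.166667·0.00140482 + 0.166667·0.0156338 = 0.108762.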